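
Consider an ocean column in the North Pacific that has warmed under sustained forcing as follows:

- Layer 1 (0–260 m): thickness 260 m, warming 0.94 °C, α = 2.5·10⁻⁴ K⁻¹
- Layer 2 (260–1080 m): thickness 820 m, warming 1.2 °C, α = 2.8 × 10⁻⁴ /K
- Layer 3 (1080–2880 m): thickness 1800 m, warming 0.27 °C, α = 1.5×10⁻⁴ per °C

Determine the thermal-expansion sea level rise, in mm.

Layer 1: 2.5×10⁻⁴ × 260 × 0.94 = 0.06110 m
Layer 2: 820 × 2.8×10⁻⁴ × 1.2 = 0.27552 m
1.5×10⁻⁴ × 1800 × 0.27 = 0.07290 m
Δh = 0.06110 + 0.27552 + 0.07290 = 0.40952 m ≈ 410 mm

410 mm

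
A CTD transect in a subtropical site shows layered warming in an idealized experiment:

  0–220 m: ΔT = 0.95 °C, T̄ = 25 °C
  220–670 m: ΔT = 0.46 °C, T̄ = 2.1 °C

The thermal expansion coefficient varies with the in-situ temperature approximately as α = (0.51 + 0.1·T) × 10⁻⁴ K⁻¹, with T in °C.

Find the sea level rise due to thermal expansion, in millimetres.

77.8 mm of thermosteric rise

Layer 1: α = (0.51 + 0.1×25)×10⁻⁴ = 3.01×10⁻⁴ K⁻¹
Layer 2: α = (0.51 + 0.1×2.1)×10⁻⁴ = 0.72×10⁻⁴ K⁻¹
Layer 1: 3.01×10⁻⁴ × 220 × 0.95 = 0.062909 m
450 × 0.46 × 0.72×10⁻⁴ = 0.014904 m
Δh = 0.062909 + 0.014904 = 0.077813 m ≈ 77.8 mm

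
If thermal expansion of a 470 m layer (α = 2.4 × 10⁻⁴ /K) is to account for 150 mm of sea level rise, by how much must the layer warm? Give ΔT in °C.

ΔT = Δh/(αH) = 0.15 / (2.4×10⁻⁴ × 470) ≈ 1.330 °C

1.33 °C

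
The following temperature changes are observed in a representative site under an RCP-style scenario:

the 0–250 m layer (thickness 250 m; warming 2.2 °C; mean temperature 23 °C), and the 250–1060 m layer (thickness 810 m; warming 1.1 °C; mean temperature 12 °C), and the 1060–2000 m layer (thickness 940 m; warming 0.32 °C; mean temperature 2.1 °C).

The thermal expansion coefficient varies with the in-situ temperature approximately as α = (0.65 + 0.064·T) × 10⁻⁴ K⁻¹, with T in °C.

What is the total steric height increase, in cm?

Layer 1: α = (0.65 + 0.064×23)×10⁻⁴ = 2.122×10⁻⁴ K⁻¹
Layer 2: α = (0.65 + 0.064×12)×10⁻⁴ = 1.418×10⁻⁴ K⁻¹
Layer 3: α = (0.65 + 0.064×2.1)×10⁻⁴ = 0.7844×10⁻⁴ K⁻¹
0–250 m: 2.2 × 2.122×10⁻⁴ × 250 = 0.11671 m
250–1060 m: 1.1 × 1.418×10⁻⁴ × 810 = 0.1263438 m
1060–2000 m: 0.7844×10⁻⁴ × 940 × 0.32 = 0.023594752 m
Δh = 0.11671 + 0.1263438 + 0.023594752 = 0.266648552 m

about 26.7 cm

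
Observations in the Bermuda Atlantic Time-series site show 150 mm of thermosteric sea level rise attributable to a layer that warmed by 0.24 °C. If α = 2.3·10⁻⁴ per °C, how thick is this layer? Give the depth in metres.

H = Δh/(αΔT) = 0.15 / (2.3×10⁻⁴ × 0.24) ≈ 2717 m

about 2720 m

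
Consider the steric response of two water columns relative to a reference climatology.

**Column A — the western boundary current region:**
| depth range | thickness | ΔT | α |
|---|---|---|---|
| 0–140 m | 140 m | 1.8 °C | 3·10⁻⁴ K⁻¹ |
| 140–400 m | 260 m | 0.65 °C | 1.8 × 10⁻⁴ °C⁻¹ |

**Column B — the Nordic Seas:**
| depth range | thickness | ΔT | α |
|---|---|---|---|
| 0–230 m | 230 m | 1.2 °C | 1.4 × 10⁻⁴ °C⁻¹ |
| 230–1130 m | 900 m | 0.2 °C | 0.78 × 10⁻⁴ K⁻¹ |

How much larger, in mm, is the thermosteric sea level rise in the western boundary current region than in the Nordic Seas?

53.3 mm larger

A Layer 1: 3×10⁻⁴ × 140 × 1.8 = 0.07560 m
A 0.65 × 260 × 1.8×10⁻⁴ = 0.03042 m
A total: 0.10602 m
B 0–230 m: 1.2 × 230 × 1.4×10⁻⁴ = 0.03864 m
B Layer 2: 0.78×10⁻⁴ × 0.2 × 900 = 0.01404 m
B total: 0.05268 m
Difference: 0.10602 − 0.05268 = 0.05334 m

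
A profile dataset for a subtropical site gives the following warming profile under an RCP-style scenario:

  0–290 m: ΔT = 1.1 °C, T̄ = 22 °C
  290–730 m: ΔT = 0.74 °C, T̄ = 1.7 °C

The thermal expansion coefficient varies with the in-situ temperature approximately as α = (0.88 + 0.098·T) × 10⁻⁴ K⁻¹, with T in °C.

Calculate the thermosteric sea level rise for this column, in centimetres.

Layer 1: α = (0.88 + 0.098×22)×10⁻⁴ = 3.036×10⁻⁴ K⁻¹
Layer 2: α = (0.88 + 0.098×1.7)×10⁻⁴ = 1.0466×10⁻⁴ K⁻¹
1.1 × 290 × 3.036×10⁻⁴ = 0.0968484 m
440 × 0.74 × 1.0466×10⁻⁴ = 0.034077296 m
Δh = 0.0968484 + 0.034077296 = 0.130925696 m

13 cm of thermosteric rise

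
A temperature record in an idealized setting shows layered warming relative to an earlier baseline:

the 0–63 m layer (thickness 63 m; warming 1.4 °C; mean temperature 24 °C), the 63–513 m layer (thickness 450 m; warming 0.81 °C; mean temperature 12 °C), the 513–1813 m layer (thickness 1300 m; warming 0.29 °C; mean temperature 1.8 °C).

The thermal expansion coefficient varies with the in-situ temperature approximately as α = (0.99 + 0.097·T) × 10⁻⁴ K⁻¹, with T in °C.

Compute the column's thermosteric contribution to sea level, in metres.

Δh = 0.15 m

Layer 1: α = (0.99 + 0.097×24)×10⁻⁴ = 3.318×10⁻⁴ K⁻¹
Layer 2: α = (0.99 + 0.097×12)×10⁻⁴ = 2.154×10⁻⁴ K⁻¹
Layer 3: α = (0.99 + 0.097×1.8)×10⁻⁴ = 1.1646×10⁻⁴ K⁻¹
0–63 m: 3.318×10⁻⁴ × 63 × 1.4 = 0.02926476 m
0.81 × 450 × 2.154×10⁻⁴ = 0.0785133 m
513–1813 m: 0.29 × 1.1646×10⁻⁴ × 1300 = 0.04390542 m
Δh = 0.02926476 + 0.0785133 + 0.04390542 = 0.15168348 m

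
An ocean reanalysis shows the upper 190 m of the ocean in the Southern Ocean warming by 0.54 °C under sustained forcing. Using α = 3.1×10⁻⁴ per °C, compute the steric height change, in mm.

Δh = αΔT·H = 3.1×10⁻⁴ × 0.54 × 190 = 0.031806 m

Δh ≈ 31.8 mm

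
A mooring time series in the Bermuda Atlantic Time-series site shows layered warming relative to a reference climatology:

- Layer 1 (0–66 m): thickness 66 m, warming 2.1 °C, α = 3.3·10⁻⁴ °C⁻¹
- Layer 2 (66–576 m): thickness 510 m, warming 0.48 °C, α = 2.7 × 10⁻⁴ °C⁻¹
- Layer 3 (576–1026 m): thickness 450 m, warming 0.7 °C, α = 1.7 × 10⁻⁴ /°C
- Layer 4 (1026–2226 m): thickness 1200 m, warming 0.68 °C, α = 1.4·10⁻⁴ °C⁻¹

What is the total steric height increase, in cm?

28.0 cm of thermosteric rise

0–66 m: 66 × 3.3×10⁻⁴ × 2.1 = 0.045738 m
66–576 m: 510 × 2.7×10⁻⁴ × 0.48 = 0.066096 m
450 × 0.7 × 1.7×10⁻⁴ = 0.05355 m
Layer 4: 0.68 × 1.4×10⁻⁴ × 1200 = 0.11424 m
Δh = 0.045738 + 0.066096 + 0.05355 + 0.11424 = 0.279624 m ≈ 28.0 cm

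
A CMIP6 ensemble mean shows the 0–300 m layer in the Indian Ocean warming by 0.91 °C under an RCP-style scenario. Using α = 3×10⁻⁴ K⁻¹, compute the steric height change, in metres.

Δh = αΔT·H = 3×10⁻⁴ × 0.91 × 300 = 0.08190 m

0.0819 m of thermosteric rise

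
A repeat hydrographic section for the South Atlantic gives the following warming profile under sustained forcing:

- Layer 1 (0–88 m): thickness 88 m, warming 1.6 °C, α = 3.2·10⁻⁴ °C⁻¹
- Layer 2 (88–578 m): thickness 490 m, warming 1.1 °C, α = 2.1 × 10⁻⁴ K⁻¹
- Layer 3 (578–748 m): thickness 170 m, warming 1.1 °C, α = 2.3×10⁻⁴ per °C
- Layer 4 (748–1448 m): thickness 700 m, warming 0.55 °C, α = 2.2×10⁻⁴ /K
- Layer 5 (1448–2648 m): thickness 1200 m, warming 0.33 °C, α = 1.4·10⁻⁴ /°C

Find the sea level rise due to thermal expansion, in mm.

Δh = 340 mm

0–88 m: 1.6 × 88 × 3.2×10⁻⁴ = 0.045056 m
88–578 m: 2.1×10⁻⁴ × 490 × 1.1 = 0.11319 m
1.1 × 2.3×10⁻⁴ × 170 = 0.04301 m
Layer 4: 700 × 2.2×10⁻⁴ × 0.55 = 0.08470 m
0.33 × 1200 × 1.4×10⁻⁴ = 0.05544 m
Δh = 0.045056 + 0.11319 + 0.04301 + 0.08470 + 0.05544 = 0.341396 m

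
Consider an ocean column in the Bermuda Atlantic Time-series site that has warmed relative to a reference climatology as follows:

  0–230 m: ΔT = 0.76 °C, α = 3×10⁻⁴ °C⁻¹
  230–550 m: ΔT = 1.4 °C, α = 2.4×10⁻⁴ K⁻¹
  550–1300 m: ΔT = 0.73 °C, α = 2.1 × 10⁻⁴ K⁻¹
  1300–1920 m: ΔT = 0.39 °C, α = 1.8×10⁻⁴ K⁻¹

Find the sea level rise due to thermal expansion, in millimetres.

Δh = 320 mm

3×10⁻⁴ × 230 × 0.76 = 0.05244 m
Layer 2: 2.4×10⁻⁴ × 320 × 1.4 = 0.10752 m
Layer 3: 2.1×10⁻⁴ × 0.73 × 750 = 0.114975 m
Layer 4: 0.39 × 1.8×10⁻⁴ × 620 = 0.043524 m
Δh = 0.05244 + 0.10752 + 0.114975 + 0.043524 = 0.318459 m ≈ 320 mm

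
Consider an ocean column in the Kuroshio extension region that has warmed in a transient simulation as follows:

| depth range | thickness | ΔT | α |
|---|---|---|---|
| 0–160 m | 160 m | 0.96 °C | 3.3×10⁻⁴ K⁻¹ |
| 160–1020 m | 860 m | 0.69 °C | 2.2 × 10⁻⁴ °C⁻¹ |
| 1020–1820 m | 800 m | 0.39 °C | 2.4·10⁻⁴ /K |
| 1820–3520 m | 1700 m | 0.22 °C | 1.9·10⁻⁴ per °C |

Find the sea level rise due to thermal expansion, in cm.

Δh = 33 cm

0–160 m: 3.3×10⁻⁴ × 160 × 0.96 = 0.050688 m
160–1020 m: 0.69 × 860 × 2.2×10⁻⁴ = 0.130548 m
1020–1820 m: 2.4×10⁻⁴ × 800 × 0.39 = 0.07488 m
Layer 4: 0.22 × 1700 × 1.9×10⁻⁴ = 0.07106 m
Δh = 0.050688 + 0.130548 + 0.07488 + 0.07106 = 0.327176 m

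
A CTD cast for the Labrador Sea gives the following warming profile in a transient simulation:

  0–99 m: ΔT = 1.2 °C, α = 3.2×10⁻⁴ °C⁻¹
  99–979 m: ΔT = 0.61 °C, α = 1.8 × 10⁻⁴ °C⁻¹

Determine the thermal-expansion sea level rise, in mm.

Δh ≈ 135 mm

3.2×10⁻⁴ × 1.2 × 99 = 0.038016 m
99–979 m: 880 × 0.61 × 1.8×10⁻⁴ = 0.096624 m
Δh = 0.038016 + 0.096624 = 0.13464 m ≈ 135 mm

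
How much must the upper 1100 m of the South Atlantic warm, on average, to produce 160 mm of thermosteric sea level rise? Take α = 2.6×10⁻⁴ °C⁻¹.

ΔT ≈ 0.559 K

ΔT = Δh/(αH) = 0.16 / (2.6×10⁻⁴ × 1100) ≈ 0.5594 K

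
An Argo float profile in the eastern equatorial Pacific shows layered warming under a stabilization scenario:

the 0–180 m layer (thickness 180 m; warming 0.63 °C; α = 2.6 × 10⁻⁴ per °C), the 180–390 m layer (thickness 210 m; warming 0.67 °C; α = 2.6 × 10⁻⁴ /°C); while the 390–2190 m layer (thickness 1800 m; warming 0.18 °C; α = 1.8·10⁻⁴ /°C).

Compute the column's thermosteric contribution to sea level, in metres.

about 0.124 m

0–180 m: 2.6×10⁻⁴ × 180 × 0.63 = 0.029484 m
Layer 2: 210 × 2.6×10⁻⁴ × 0.67 = 0.036582 m
Layer 3: 1800 × 1.8×10⁻⁴ × 0.18 = 0.05832 m
Δh = 0.029484 + 0.036582 + 0.05832 = 0.124386 m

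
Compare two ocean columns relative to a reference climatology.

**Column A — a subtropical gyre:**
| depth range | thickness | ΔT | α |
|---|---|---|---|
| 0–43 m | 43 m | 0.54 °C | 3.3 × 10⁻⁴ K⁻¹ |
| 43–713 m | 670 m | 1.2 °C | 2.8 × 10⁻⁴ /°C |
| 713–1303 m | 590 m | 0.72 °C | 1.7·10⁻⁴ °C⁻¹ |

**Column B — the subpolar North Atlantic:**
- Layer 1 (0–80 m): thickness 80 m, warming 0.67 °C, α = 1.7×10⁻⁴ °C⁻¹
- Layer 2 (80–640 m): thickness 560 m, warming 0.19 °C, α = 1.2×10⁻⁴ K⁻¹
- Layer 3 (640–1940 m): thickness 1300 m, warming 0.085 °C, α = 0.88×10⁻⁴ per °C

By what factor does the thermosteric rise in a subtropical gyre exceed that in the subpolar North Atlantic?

≈ 9.65×

A 3.3×10⁻⁴ × 0.54 × 43 = 0.0076626 m
A 1.2 × 2.8×10⁻⁴ × 670 = 0.22512 m
A Layer 3: 0.72 × 590 × 1.7×10⁻⁴ = 0.072216 m
A total: 0.3049986 m
B 0–80 m: 0.67 × 1.7×10⁻⁴ × 80 = 0.009112 m
B 80–640 m: 1.2×10⁻⁴ × 0.19 × 560 = 0.012768 m
B Layer 3: 1300 × 0.085 × 0.88×10⁻⁴ = 0.009724 m
B total: 0.031604 m
Ratio: 0.3049986 / 0.031604 ≈ 9.651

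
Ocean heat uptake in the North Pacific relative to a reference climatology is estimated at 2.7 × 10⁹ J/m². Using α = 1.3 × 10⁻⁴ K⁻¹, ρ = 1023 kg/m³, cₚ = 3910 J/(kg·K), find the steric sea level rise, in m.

Δh = αQ/(ρcₚ) = 1.3×10⁻⁴ × 2.7×10⁹ / (1023 × 3910) ≈ 0.087752 m

Δh = 0.0878 m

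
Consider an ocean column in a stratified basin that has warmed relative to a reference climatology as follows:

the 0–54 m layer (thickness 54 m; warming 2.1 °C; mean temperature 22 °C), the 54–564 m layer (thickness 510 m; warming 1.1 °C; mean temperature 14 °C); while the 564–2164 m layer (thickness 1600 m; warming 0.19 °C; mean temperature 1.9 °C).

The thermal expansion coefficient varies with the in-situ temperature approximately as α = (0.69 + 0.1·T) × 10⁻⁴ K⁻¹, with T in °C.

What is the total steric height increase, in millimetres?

Layer 1: α = (0.69 + 0.1×22)×10⁻⁴ = 2.89×10⁻⁴ K⁻¹
Layer 2: α = (0.69 + 0.1×14)×10⁻⁴ = 2.09×10⁻⁴ K⁻¹
Layer 3: α = (0.69 + 0.1×1.9)×10⁻⁴ = 0.88×10⁻⁴ K⁻¹
2.1 × 54 × 2.89×10⁻⁴ = 0.0327726 m
54–564 m: 2.09×10⁻⁴ × 1.1 × 510 = 0.117249 m
564–2164 m: 1600 × 0.19 × 0.88×10⁻⁴ = 0.026752 m
Δh = 0.0327726 + 0.117249 + 0.026752 = 0.1767736 m ≈ 177 mm

177 mm of thermosteric rise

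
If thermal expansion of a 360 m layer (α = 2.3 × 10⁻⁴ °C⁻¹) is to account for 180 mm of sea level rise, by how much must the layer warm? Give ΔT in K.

2.17 K

ΔT = Δh/(αH) = 0.18 / (2.3×10⁻⁴ × 360) ≈ 2.174 K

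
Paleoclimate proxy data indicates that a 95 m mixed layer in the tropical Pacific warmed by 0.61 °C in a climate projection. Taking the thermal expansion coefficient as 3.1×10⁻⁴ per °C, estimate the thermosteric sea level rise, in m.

Δh = αΔT·H = 3.1×10⁻⁴ × 0.61 × 95 = 0.0179645 m

Δh ≈ 0.0180 m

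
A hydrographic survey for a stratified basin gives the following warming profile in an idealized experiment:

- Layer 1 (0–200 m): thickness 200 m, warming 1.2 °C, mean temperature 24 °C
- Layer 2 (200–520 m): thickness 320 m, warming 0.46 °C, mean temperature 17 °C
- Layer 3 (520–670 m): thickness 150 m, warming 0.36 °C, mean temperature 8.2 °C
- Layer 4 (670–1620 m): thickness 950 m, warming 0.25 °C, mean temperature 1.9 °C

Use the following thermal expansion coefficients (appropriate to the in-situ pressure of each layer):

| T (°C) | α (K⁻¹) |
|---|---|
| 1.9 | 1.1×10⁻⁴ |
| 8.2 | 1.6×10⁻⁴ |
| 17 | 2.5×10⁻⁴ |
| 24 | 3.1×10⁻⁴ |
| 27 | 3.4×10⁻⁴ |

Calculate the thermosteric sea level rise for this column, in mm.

Layer 1 at 24 °C → α = 3.1×10⁻⁴ K⁻¹
Layer 2 at 17 °C → α = 2.5×10⁻⁴ K⁻¹
Layer 3 at 8.2 °C → α = 1.6×10⁻⁴ K⁻¹
Layer 4 at 1.9 °C → α = 1.1×10⁻⁴ K⁻¹
0–200 m: 3.1×10⁻⁴ × 200 × 1.2 = 0.07440 m
200–520 m: 320 × 0.46 × 2.5×10⁻⁴ = 0.03680 m
Layer 3: 1.6×10⁻⁴ × 150 × 0.36 = 0.00864 m
Layer 4: 1.1×10⁻⁴ × 950 × 0.25 = 0.026125 m
Δh = 0.07440 + 0.03680 + 0.00864 + 0.026125 = 0.145965 m ≈ 150 mm

150 mm of thermosteric rise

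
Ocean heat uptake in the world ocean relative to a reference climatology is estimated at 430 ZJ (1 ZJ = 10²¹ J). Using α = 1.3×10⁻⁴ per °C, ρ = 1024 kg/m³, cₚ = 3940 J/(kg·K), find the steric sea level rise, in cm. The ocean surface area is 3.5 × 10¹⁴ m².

3.96 cm

Per unit area: Q = 430×10²¹ / (3.5×10¹⁴) ≈ 1.229×10⁹ J/m²
Δh = αQ/(ρcₚ) = 1.3×10⁻⁴ × 1.229×10⁹ / (1024 × 3940) ≈ 0.03960 m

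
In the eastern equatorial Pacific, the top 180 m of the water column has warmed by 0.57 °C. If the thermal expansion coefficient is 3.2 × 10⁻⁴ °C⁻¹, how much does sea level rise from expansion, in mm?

about 32.8 mm

Δh = αΔT·H = 3.2×10⁻⁴ × 0.57 × 180 = 0.032832 m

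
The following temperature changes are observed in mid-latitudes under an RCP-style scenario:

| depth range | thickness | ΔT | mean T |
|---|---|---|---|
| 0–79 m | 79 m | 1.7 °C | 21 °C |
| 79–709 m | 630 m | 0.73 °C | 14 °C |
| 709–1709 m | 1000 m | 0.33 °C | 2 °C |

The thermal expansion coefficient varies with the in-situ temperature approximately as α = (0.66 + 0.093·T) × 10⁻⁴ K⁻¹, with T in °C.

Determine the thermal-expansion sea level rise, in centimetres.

Layer 1: α = (0.66 + 0.093×21)×10⁻⁴ = 2.613×10⁻⁴ K⁻¹
Layer 2: α = (0.66 + 0.093×14)×10⁻⁴ = 1.962×10⁻⁴ K⁻¹
Layer 3: α = (0.66 + 0.093×2)×10⁻⁴ = 0.846×10⁻⁴ K⁻¹
Layer 1: 1.7 × 79 × 2.613×10⁻⁴ = 0.03509259 m
Layer 2: 1.962×10⁻⁴ × 630 × 0.73 = 0.09023238 m
Layer 3: 0.846×10⁻⁴ × 1000 × 0.33 = 0.027918 m
Δh = 0.03509259 + 0.09023238 + 0.027918 = 0.15324297 m ≈ 15 cm

Δh = 15 cm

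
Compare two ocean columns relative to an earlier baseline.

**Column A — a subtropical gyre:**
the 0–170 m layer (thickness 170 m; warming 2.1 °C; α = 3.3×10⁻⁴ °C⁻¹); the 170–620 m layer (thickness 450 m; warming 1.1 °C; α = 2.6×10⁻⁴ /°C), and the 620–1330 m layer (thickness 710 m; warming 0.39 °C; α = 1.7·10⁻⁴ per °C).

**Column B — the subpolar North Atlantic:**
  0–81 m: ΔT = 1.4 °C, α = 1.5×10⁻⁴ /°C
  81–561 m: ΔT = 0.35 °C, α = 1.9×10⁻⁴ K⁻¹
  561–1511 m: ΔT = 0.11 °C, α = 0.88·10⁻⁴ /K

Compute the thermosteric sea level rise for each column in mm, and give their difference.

A 0–170 m: 3.3×10⁻⁴ × 170 × 2.1 = 0.11781 m
A 450 × 1.1 × 2.6×10⁻⁴ = 0.12870 m
A Layer 3: 0.39 × 1.7×10⁻⁴ × 710 = 0.047073 m
A total: 0.293583 m
B 81 × 1.5×10⁻⁴ × 1.4 = 0.01701 m
B 480 × 1.9×10⁻⁴ × 0.35 = 0.03192 m
B 0.11 × 950 × 0.88×10⁻⁴ = 0.009196 m
B total: 0.058126 m
Difference: 0.293583 − 0.058126 = 0.235457 m

A: 294 mm; B: 58.1 mm; difference 235 mm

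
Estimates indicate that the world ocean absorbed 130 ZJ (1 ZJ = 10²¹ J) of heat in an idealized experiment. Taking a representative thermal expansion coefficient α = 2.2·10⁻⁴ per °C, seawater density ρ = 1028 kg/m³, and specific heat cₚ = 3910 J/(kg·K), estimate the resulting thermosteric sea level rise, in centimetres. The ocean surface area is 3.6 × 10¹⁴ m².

Per unit area: Q = 130×10²¹ / (3.6×10¹⁴) ≈ 3.611×10⁸ J/m²
Δh = αQ/(ρcₚ) = 2.2×10⁻⁴ × 3.611×10⁸ / (1028 × 3910) ≈ 0.019764 m

about 1.98 cm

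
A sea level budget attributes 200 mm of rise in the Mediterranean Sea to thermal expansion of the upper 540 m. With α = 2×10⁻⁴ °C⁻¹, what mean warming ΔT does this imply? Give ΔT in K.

about 1.85 K

ΔT = Δh/(αH) = 0.2 / (2×10⁻⁴ × 540) ≈ 1.852 K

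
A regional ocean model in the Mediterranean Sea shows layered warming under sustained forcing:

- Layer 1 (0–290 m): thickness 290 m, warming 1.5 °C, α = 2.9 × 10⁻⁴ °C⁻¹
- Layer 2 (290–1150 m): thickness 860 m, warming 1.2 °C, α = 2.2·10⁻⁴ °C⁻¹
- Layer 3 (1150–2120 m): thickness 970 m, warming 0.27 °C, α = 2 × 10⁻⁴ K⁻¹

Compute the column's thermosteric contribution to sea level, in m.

0.406 m

0–290 m: 2.9×10⁻⁴ × 1.5 × 290 = 0.12615 m
290–1150 m: 1.2 × 860 × 2.2×10⁻⁴ = 0.22704 m
Layer 3: 0.27 × 970 × 2×10⁻⁴ = 0.05238 m
Δh = 0.12615 + 0.22704 + 0.05238 = 0.40557 m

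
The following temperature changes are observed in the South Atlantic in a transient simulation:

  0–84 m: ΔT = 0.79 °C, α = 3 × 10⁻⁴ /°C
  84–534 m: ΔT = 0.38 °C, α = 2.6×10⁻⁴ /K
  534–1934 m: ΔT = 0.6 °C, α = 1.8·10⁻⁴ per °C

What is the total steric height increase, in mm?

Layer 1: 3×10⁻⁴ × 0.79 × 84 = 0.019908 m
84–534 m: 0.38 × 2.6×10⁻⁴ × 450 = 0.04446 m
534–1934 m: 0.6 × 1400 × 1.8×10⁻⁴ = 0.15120 m
Δh = 0.019908 + 0.04446 + 0.15120 = 0.215568 m

Δh ≈ 220 mm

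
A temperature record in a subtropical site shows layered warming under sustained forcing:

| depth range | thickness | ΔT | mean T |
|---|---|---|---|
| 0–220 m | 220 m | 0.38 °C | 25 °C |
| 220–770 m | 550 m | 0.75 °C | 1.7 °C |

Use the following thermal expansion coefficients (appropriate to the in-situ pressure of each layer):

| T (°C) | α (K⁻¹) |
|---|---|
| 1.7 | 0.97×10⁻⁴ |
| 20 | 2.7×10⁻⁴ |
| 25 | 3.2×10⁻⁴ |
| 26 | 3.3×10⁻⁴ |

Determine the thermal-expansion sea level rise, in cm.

Layer 1 at 25 °C → α = 3.2×10⁻⁴ K⁻¹
Layer 2 at 1.7 °C → α = 0.97×10⁻⁴ K⁻¹
0–220 m: 3.2×10⁻⁴ × 0.38 × 220 = 0.026752 m
0.97×10⁻⁴ × 0.75 × 550 = 0.0400125 m
Δh = 0.026752 + 0.0400125 = 0.0667645 m

6.68 cm of thermosteric rise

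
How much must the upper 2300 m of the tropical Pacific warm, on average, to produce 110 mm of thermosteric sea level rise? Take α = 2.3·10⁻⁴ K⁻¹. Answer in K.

0.208 K

ΔT = Δh/(αH) = 0.11 / (2.3×10⁻⁴ × 2300) ≈ 0.2079 K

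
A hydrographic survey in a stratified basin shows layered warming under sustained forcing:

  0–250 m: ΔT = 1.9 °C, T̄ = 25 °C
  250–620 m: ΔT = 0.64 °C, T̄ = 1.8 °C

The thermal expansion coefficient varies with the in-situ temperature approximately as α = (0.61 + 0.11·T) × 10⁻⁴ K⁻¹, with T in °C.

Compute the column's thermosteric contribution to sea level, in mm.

Layer 1: α = (0.61 + 0.11×25)×10⁻⁴ = 3.36×10⁻⁴ K⁻¹
Layer 2: α = (0.61 + 0.11×1.8)×10⁻⁴ = 0.808×10⁻⁴ K⁻¹
3.36×10⁻⁴ × 1.9 × 250 = 0.15960 m
Layer 2: 0.808×10⁻⁴ × 370 × 0.64 = 0.01913344 m
Δh = 0.15960 + 0.01913344 = 0.17873344 m

Δh = 179 mm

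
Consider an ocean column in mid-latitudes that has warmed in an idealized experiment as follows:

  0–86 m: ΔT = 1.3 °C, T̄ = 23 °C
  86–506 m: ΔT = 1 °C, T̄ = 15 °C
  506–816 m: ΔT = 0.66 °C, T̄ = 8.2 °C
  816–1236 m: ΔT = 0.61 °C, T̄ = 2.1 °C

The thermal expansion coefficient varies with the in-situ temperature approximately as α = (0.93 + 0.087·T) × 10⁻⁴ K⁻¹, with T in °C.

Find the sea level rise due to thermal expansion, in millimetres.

about 189 mm

Layer 1: α = (0.93 + 0.087×23)×10⁻⁴ = 2.931×10⁻⁴ K⁻¹
Layer 2: α = (0.93 + 0.087×15)×10⁻⁴ = 2.235×10⁻⁴ K⁻¹
Layer 3: α = (0.93 + 0.087×8.2)×10⁻⁴ = 1.6434×10⁻⁴ K⁻¹
Layer 4: α = (0.93 + 0.087×2.1)×10⁻⁴ = 1.1127×10⁻⁴ K⁻¹
0–86 m: 1.3 × 86 × 2.931×10⁻⁴ = 0.03276858 m
Layer 2: 2.235×10⁻⁴ × 1 × 420 = 0.09387 m
Layer 3: 310 × 0.66 × 1.6434×10⁻⁴ = 0.033623964 m
1.1127×10⁻⁴ × 0.61 × 420 = 0.028507374 m
Δh = 0.03276858 + 0.09387 + 0.033623964 + 0.028507374 = 0.188769918 m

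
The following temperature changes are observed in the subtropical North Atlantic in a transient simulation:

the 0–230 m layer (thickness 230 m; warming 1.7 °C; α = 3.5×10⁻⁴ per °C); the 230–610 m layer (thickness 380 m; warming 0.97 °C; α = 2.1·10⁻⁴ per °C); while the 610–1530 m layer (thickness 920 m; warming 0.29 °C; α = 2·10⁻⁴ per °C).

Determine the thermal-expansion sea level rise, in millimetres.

0–230 m: 1.7 × 3.5×10⁻⁴ × 230 = 0.13685 m
Layer 2: 2.1×10⁻⁴ × 0.97 × 380 = 0.077406 m
610–1530 m: 2×10⁻⁴ × 0.29 × 920 = 0.05336 m
Δh = 0.13685 + 0.077406 + 0.05336 = 0.267616 m

268 mm of thermosteric rise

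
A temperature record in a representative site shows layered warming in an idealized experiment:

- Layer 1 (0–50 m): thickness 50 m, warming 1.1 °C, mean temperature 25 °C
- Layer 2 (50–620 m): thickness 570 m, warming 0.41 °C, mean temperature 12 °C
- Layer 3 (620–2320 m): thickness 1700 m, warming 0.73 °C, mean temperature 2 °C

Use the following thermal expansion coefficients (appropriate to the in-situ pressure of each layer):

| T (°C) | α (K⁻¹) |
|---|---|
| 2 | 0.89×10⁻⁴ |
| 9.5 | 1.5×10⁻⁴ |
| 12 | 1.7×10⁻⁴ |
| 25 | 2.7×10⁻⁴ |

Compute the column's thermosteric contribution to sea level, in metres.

about 0.165 m

Layer 1 at 25 °C → α = 2.7×10⁻⁴ K⁻¹
Layer 2 at 12 °C → α = 1.7×10⁻⁴ K⁻¹
Layer 3 at 2 °C → α = 0.89×10⁻⁴ K⁻¹
0–50 m: 2.7×10⁻⁴ × 1.1 × 50 = 0.01485 m
50–620 m: 570 × 1.7×10⁻⁴ × 0.41 = 0.039729 m
620–2320 m: 0.89×10⁻⁴ × 1700 × 0.73 = 0.110449 m
Δh = 0.01485 + 0.039729 + 0.110449 = 0.165028 m ≈ 0.165 m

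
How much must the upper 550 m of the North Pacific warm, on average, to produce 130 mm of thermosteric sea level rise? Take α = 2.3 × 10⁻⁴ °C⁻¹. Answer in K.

ΔT = Δh/(αH) = 0.13 / (2.3×10⁻⁴ × 550) ≈ 1.028 K

ΔT ≈ 1.0 K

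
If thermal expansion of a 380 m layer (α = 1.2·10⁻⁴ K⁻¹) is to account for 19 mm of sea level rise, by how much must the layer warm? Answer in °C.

ΔT = Δh/(αH) = 0.019 / (1.2×10⁻⁴ × 380) ≈ 0.4167 °C

0.417 °C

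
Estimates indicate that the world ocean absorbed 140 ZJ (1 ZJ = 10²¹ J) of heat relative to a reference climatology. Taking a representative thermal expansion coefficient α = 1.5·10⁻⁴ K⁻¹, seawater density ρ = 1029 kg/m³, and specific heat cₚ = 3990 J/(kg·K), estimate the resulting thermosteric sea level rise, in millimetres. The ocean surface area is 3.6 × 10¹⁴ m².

Δh = 14 mm

Per unit area: Q = 140×10²¹ / (3.6×10¹⁴) ≈ 3.889×10⁸ J/m²
Δh = αQ/(ρcₚ) = 1.5×10⁻⁴ × 3.889×10⁸ / (1029 × 3990) ≈ 0.014208 m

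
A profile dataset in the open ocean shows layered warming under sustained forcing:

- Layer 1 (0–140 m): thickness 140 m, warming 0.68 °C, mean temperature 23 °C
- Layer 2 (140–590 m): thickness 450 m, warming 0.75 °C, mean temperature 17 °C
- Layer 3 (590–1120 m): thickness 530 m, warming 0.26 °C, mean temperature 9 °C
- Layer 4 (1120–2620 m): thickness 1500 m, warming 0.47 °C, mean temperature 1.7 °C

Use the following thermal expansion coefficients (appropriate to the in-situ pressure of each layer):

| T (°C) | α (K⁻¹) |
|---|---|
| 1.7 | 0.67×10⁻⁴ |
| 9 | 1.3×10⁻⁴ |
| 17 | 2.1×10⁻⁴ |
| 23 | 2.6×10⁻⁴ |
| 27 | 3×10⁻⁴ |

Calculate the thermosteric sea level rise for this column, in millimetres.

Layer 1 at 23 °C → α = 2.6×10⁻⁴ K⁻¹
Layer 2 at 17 °C → α = 2.1×10⁻⁴ K⁻¹
Layer 3 at 9 °C → α = 1.3×10⁻⁴ K⁻¹
Layer 4 at 1.7 °C → α = 0.67×10⁻⁴ K⁻¹
0–140 m: 0.68 × 140 × 2.6×10⁻⁴ = 0.024752 m
Layer 2: 2.1×10⁻⁴ × 450 × 0.75 = 0.070875 m
Layer 3: 530 × 1.3×10⁻⁴ × 0.26 = 0.017914 m
1500 × 0.47 × 0.67×10⁻⁴ = 0.047235 m
Δh = 0.024752 + 0.070875 + 0.017914 + 0.047235 = 0.160776 m

Δh = 161 mm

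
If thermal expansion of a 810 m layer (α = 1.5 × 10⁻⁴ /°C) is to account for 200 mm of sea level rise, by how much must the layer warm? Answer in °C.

1.65 °C

ΔT = Δh/(αH) = 0.2 / (1.5×10⁻⁴ × 810) ≈ 1.646 °C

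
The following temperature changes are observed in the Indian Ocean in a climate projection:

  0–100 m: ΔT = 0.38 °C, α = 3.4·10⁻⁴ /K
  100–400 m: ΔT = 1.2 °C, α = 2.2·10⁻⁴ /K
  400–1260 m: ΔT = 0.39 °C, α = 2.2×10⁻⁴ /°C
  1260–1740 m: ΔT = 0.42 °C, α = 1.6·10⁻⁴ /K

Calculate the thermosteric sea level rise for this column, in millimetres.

198 mm

3.4×10⁻⁴ × 100 × 0.38 = 0.01292 m
100–400 m: 1.2 × 2.2×10⁻⁴ × 300 = 0.07920 m
860 × 0.39 × 2.2×10⁻⁴ = 0.073788 m
1260–1740 m: 0.42 × 1.6×10⁻⁴ × 480 = 0.032256 m
Δh = 0.01292 + 0.07920 + 0.073788 + 0.032256 = 0.198164 m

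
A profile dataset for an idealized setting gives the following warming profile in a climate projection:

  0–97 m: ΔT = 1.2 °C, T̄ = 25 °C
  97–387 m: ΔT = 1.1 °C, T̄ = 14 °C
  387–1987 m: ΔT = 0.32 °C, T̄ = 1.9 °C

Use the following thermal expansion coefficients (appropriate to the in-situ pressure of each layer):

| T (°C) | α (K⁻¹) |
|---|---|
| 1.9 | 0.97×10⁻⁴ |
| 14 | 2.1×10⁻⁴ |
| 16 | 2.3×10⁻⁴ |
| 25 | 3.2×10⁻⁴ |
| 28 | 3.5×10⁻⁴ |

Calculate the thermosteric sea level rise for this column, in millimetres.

Layer 1 at 25 °C → α = 3.2×10⁻⁴ K⁻¹
Layer 2 at 14 °C → α = 2.1×10⁻⁴ K⁻¹
Layer 3 at 1.9 °C → α = 0.97×10⁻⁴ K⁻¹
3.2×10⁻⁴ × 1.2 × 97 = 0.037248 m
Layer 2: 2.1×10⁻⁴ × 1.1 × 290 = 0.06699 m
0.32 × 0.97×10⁻⁴ × 1600 = 0.049664 m
Δh = 0.037248 + 0.06699 + 0.049664 = 0.153902 m ≈ 154 mm

154 mm of thermosteric rise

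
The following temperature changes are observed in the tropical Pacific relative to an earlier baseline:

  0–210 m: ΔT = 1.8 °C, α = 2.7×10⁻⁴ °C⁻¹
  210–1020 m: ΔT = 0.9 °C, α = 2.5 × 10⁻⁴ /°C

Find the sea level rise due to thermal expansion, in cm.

28.4 cm

0–210 m: 210 × 1.8 × 2.7×10⁻⁴ = 0.10206 m
Layer 2: 810 × 2.5×10⁻⁴ × 0.9 = 0.18225 m
Δh = 0.10206 + 0.18225 = 0.28431 m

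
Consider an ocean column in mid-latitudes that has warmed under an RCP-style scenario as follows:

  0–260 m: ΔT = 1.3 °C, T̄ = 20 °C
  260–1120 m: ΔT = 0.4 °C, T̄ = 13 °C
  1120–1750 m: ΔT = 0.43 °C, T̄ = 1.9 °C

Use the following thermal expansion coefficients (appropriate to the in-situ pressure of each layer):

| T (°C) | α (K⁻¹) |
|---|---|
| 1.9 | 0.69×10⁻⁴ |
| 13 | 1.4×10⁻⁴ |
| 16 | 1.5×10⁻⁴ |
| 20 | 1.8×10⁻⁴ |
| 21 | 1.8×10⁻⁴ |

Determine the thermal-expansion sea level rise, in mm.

Δh = 128 mm

Layer 1 at 20 °C → α = 1.8×10⁻⁴ K⁻¹
Layer 2 at 13 °C → α = 1.4×10⁻⁴ K⁻¹
Layer 3 at 1.9 °C → α = 0.69×10⁻⁴ K⁻¹
Layer 1: 260 × 1.8×10⁻⁴ × 1.3 = 0.06084 m
260–1120 m: 1.4×10⁻⁴ × 0.4 × 860 = 0.04816 m
Layer 3: 0.69×10⁻⁴ × 630 × 0.43 = 0.0186921 m
Δh = 0.06084 + 0.04816 + 0.0186921 = 0.1276921 m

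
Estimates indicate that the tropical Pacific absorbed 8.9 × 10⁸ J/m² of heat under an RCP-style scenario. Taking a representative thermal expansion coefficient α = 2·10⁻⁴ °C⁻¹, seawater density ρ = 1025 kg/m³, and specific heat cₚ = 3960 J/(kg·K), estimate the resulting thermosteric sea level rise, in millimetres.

Δh = 44 mm

Δh = αQ/(ρcₚ) = 2×10⁻⁴ × 8.9×10⁸ / (1025 × 3960) ≈ 0.043853 m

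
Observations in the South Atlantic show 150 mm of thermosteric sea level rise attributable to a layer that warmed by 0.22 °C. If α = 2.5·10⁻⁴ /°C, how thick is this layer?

2730 m

H = Δh/(αΔT) = 0.15 / (2.5×10⁻⁴ × 0.22) ≈ 2727 m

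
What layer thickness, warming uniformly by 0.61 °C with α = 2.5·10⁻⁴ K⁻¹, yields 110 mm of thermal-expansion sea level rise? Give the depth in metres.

H = Δh/(αΔT) = 0.11 / (2.5×10⁻⁴ × 0.61) ≈ 721.3 m

about 721 m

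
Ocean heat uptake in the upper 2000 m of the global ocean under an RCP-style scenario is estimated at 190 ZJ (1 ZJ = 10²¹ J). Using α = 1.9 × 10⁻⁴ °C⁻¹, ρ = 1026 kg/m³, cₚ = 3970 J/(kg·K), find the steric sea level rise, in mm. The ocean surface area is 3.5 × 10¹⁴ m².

Per unit area: Q = 190×10²¹ / (3.5×10¹⁴) ≈ 5.429×10⁸ J/m²
Δh = αQ/(ρcₚ) = 1.9×10⁻⁴ × 5.429×10⁸ / (1026 × 3970) ≈ 0.025324 m

about 25.3 mm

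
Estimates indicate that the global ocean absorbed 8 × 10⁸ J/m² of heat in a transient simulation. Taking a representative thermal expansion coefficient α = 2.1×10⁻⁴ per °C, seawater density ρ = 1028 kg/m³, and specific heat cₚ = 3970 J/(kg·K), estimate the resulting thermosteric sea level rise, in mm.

Δh = αQ/(ρcₚ) = 2.1×10⁻⁴ × 8×10⁸ / (1028 × 3970) ≈ 0.041165 m

Δh = 41 mm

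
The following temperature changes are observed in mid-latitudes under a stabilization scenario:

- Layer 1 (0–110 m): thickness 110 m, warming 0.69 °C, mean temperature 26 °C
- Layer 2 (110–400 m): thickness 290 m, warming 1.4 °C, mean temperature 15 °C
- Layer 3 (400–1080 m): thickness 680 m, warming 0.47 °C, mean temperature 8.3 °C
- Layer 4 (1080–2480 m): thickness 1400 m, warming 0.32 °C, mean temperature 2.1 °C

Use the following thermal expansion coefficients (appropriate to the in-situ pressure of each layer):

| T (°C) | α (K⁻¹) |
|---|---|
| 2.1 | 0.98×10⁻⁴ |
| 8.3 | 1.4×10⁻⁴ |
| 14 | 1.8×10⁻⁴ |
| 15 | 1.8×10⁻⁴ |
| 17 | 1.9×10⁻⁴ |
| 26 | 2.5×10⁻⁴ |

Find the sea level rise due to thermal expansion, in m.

0.181 m of thermosteric rise

Layer 1 at 26 °C → α = 2.5×10⁻⁴ K⁻¹
Layer 2 at 15 °C → α = 1.8×10⁻⁴ K⁻¹
Layer 3 at 8.3 °C → α = 1.4×10⁻⁴ K⁻¹
Layer 4 at 2.1 °C → α = 0.98×10⁻⁴ K⁻¹
0–110 m: 110 × 0.69 × 2.5×10⁻⁴ = 0.018975 m
Layer 2: 1.4 × 1.8×10⁻⁴ × 290 = 0.07308 m
400–1080 m: 680 × 1.4×10⁻⁴ × 0.47 = 0.044744 m
1400 × 0.98×10⁻⁴ × 0.32 = 0.043904 m
Δh = 0.018975 + 0.07308 + 0.044744 + 0.043904 = 0.180703 m ≈ 0.181 m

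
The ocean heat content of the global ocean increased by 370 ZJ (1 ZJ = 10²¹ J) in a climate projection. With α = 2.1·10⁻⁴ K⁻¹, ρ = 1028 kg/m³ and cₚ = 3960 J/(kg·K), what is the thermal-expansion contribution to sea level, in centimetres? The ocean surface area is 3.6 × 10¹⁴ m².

about 5.30 cm

Per unit area: Q = 370×10²¹ / (3.6×10¹⁴) ≈ 1.028×10⁹ J/m²
Δh = αQ/(ρcₚ) = 2.1×10⁻⁴ × 1.028×10⁹ / (1028 × 3960) ≈ 0.05303 m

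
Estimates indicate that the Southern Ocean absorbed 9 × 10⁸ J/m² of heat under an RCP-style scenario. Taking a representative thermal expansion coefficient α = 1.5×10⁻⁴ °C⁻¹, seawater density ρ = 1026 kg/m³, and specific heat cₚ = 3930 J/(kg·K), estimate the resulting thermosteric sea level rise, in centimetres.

Δh = αQ/(ρcₚ) = 1.5×10⁻⁴ × 9×10⁸ / (1026 × 3930) ≈ 0.033481 m

3.35 cm of thermosteric rise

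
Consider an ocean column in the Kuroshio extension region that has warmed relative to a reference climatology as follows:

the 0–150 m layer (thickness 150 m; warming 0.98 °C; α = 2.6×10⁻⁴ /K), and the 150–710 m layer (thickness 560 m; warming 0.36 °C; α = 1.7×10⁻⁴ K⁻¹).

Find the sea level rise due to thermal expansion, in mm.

Δh ≈ 72.5 mm

Layer 1: 150 × 2.6×10⁻⁴ × 0.98 = 0.03822 m
1.7×10⁻⁴ × 560 × 0.36 = 0.034272 m
Δh = 0.03822 + 0.034272 = 0.072492 m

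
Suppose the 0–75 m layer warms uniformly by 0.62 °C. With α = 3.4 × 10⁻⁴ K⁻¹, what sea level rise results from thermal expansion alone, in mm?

about 15.8 mm

Δh = αΔT·H = 3.4×10⁻⁴ × 0.62 × 75 = 0.01581 m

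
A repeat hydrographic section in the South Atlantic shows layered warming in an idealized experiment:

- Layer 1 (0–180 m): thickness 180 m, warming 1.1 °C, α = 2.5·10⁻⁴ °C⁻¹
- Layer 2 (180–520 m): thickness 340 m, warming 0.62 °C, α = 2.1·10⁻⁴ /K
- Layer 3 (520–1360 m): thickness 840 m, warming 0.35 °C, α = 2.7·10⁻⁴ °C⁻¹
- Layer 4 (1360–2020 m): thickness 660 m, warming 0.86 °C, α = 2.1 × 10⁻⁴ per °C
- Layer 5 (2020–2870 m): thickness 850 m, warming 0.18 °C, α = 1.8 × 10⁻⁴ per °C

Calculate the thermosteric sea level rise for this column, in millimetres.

320 mm of thermosteric rise

Layer 1: 2.5×10⁻⁴ × 180 × 1.1 = 0.04950 m
180–520 m: 0.62 × 2.1×10⁻⁴ × 340 = 0.044268 m
520–1360 m: 840 × 2.7×10⁻⁴ × 0.35 = 0.07938 m
1360–2020 m: 660 × 2.1×10⁻⁴ × 0.86 = 0.119196 m
Layer 5: 850 × 1.8×10⁻⁴ × 0.18 = 0.02754 m
Δh = 0.04950 + 0.044268 + 0.07938 + 0.119196 + 0.02754 = 0.319884 m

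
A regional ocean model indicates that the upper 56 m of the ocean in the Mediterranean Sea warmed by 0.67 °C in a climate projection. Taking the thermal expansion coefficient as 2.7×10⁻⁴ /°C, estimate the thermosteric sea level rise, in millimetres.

Δh = αΔT·H = 2.7×10⁻⁴ × 0.67 × 56 = 0.0101304 m

about 10 mm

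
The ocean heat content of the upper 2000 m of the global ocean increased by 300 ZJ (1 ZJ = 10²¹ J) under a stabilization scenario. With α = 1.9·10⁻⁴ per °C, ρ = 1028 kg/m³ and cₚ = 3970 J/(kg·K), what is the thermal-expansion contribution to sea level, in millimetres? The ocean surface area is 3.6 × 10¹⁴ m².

Per unit area: Q = 300×10²¹ / (3.6×10¹⁴) ≈ 8.333×10⁸ J/m²
Δh = αQ/(ρcₚ) = 1.9×10⁻⁴ × 8.333×10⁸ / (1028 × 3970) ≈ 0.038795 m

Δh ≈ 38.8 mm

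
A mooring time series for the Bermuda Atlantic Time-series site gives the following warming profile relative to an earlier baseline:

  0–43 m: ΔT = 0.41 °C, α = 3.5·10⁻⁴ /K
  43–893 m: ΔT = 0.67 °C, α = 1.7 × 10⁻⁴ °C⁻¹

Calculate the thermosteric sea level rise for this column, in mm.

0–43 m: 43 × 0.41 × 3.5×10⁻⁴ = 0.0061705 m
Layer 2: 1.7×10⁻⁴ × 0.67 × 850 = 0.096815 m
Δh = 0.0061705 + 0.096815 = 0.1029855 m

Δh ≈ 100 mm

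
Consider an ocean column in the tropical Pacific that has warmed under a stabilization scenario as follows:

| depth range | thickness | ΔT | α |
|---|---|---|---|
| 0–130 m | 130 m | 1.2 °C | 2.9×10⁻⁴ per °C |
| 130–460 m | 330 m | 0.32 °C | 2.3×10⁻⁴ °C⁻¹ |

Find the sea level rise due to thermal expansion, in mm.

0–130 m: 2.9×10⁻⁴ × 130 × 1.2 = 0.04524 m
Layer 2: 330 × 0.32 × 2.3×10⁻⁴ = 0.024288 m
Δh = 0.04524 + 0.024288 = 0.069528 m

70 mm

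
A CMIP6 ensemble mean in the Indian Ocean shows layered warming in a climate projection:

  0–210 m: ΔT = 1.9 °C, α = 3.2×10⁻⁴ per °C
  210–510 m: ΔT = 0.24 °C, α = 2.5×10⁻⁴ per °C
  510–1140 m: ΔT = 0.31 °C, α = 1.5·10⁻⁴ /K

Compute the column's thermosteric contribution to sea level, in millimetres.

175 mm of thermosteric rise

0–210 m: 3.2×10⁻⁴ × 1.9 × 210 = 0.12768 m
2.5×10⁻⁴ × 0.24 × 300 = 0.01800 m
510–1140 m: 1.5×10⁻⁴ × 0.31 × 630 = 0.029295 m
Δh = 0.12768 + 0.01800 + 0.029295 = 0.174975 m ≈ 175 mm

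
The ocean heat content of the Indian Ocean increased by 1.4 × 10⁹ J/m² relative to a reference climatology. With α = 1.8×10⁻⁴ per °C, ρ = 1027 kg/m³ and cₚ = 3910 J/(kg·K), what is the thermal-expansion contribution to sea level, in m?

Δh = αQ/(ρcₚ) = 1.8×10⁻⁴ × 1.4×10⁹ / (1027 × 3910) ≈ 0.062756 m

0.063 m of thermosteric rise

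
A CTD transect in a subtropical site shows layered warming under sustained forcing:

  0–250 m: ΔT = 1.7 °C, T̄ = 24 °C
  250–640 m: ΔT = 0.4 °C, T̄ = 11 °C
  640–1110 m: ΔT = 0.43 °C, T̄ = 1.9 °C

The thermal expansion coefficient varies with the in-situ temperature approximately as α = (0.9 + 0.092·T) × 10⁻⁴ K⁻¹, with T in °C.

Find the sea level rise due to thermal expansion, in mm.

184 mm

Layer 1: α = (0.9 + 0.092×24)×10⁻⁴ = 3.108×10⁻⁴ K⁻¹
Layer 2: α = (0.9 + 0.092×11)×10⁻⁴ = 1.912×10⁻⁴ K⁻¹
Layer 3: α = (0.9 + 0.092×1.9)×10⁻⁴ = 1.0748×10⁻⁴ K⁻¹
Layer 1: 250 × 1.7 × 3.108×10⁻⁴ = 0.13209 m
250–640 m: 0.4 × 390 × 1.912×10⁻⁴ = 0.0298272 m
0.43 × 470 × 1.0748×10⁻⁴ = 0.021721708 m
Δh = 0.13209 + 0.0298272 + 0.021721708 = 0.183638908 m ≈ 184 mm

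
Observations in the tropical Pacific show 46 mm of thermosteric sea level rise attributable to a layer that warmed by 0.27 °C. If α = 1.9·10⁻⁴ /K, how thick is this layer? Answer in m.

H = Δh/(αΔT) = 0.046 / (1.9×10⁻⁴ × 0.27) ≈ 896.7 m

about 897 m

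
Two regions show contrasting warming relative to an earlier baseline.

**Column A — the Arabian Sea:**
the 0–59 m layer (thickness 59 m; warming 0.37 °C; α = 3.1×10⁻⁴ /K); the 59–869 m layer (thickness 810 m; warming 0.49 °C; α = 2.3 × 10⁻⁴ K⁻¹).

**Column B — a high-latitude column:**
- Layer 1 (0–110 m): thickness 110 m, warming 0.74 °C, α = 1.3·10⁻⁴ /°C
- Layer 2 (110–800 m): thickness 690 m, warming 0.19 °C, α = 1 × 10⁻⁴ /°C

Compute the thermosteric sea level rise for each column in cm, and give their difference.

A: 9.81 cm; B: 2.37 cm; difference 7.44 cm

A 0–59 m: 0.37 × 59 × 3.1×10⁻⁴ = 0.0067673 m
A 59–869 m: 0.49 × 810 × 2.3×10⁻⁴ = 0.091287 m
A total: 0.0980543 m
B Layer 1: 0.74 × 110 × 1.3×10⁻⁴ = 0.010582 m
B 110–800 m: 0.19 × 690 × 1×10⁻⁴ = 0.01311 m
B total: 0.023692 m
Difference: 0.0980543 − 0.023692 = 0.0743623 m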